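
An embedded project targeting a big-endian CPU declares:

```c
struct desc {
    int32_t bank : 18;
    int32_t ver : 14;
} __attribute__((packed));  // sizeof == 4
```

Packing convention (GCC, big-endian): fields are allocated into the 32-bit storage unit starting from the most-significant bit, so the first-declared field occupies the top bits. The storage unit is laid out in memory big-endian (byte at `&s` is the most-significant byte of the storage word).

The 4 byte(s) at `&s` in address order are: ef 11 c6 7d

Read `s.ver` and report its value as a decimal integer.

[0]=0xef [1]=0x11 [2]=0xc6 [3]=0x7d (big-endian) → word 0xef11c67d
bank:18 @ bit 14 → (0xef11c67d>>14)&0x3ffff = 0x3bc47
ver:14 @ bit 0 → (0xef11c67d>>0)&0x3fff = 0x67d  ←
ver signed 14b, MSB=0: value = 1661

1661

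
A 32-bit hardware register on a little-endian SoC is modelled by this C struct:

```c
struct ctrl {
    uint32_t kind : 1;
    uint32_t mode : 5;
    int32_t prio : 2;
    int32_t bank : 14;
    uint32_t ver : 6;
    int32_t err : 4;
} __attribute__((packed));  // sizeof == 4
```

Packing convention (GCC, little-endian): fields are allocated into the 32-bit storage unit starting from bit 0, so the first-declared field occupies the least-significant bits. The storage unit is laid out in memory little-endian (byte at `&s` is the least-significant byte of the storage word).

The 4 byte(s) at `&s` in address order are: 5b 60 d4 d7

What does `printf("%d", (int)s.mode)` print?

13

[0]=0x5b [1]=0x60 [2]=0xd4 [3]=0xd7 (little-endian) → word 0xd7d4605b
kind [0+:1] = (word>>0) & 0x1 = 1
mode [1+:5] = (word>>1) & 0x1f = 13  ←
prio [6+:2] = (word>>6) & 0x3 = 1
bank [8+:14] = (word>>8) & 0x3fff = 5216
ver [22+:6] = (word>>22) & 0x3f = 31
err [28+:4] = (word>>28) & 0xf = 13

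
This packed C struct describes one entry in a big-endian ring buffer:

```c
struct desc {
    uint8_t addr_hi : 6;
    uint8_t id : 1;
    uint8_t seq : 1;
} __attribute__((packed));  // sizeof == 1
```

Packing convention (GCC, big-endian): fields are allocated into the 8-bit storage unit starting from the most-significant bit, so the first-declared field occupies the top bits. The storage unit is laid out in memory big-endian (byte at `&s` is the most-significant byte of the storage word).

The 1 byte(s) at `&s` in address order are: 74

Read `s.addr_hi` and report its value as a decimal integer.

29

[0]=0x74 (big-endian) → word 0x74
addr_hi [2+:6] = (word>>2) & 0x3f = 29  ←
id [1+:1] = (word>>1) & 0x1 = 0
seq [0+:1] = (word>>0) & 0x1 = 0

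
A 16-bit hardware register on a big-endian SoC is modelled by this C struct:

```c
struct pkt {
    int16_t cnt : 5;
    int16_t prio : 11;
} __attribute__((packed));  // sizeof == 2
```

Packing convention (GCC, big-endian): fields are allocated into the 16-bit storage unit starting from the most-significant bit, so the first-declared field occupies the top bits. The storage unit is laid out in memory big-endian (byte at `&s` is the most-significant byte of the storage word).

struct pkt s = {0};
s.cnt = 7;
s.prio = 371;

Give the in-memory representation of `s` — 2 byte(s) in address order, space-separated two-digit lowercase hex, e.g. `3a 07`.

39 73

[11+:5] cnt=7 & 0x1f = 0x7; word=0x3800
[0+:11] prio=371 & 0x7ff = 0x173; word=0x3973
word = 0x3973 → big-endian bytes:
  [0]=0x39  [1]=0x73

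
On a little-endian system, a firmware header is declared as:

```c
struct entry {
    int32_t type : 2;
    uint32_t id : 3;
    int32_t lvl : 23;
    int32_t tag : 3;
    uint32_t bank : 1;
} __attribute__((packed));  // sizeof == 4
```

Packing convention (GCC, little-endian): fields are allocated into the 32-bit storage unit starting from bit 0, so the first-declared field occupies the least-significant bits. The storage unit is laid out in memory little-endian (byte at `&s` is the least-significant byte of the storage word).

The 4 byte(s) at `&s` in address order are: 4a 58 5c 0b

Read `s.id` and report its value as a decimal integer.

[0]=0x4a [1]=0x58 [2]=0x5c [3]=0x0b (little-endian) → word 0x0b5c584a
type [0+:2] = (word>>0) & 0x3 = 2
id [2+:3] = (word>>2) & 0x7 = 2  ←
lvl [5+:23] = (word>>5) & 0x7fffff = 5956290
tag [28+:3] = (word>>28) & 0x7 = 0
bank [31+:1] = (word>>31) & 0x1 = 0

2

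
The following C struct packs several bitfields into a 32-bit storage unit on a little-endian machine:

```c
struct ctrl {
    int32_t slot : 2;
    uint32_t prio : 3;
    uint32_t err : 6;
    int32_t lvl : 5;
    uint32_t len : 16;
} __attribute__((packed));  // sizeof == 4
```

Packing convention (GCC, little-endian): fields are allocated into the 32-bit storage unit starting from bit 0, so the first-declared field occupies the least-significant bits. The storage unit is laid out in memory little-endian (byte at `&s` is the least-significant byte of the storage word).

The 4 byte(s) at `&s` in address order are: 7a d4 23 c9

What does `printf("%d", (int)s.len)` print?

51491

[0]=0x7a [1]=0xd4 [2]=0x23 [3]=0xc9 (little-endian) → word 0xc923d47a
slot:2 @ bit 0 → (0xc923d47a>>0)&0x3 = 0x2
prio:3 @ bit 2 → (0xc923d47a>>2)&0x7 = 0x6
err:6 @ bit 5 → (0xc923d47a>>5)&0x3f = 0x23
lvl:5 @ bit 11 → (0xc923d47a>>11)&0x1f = 0x1a
len:16 @ bit 16 → (0xc923d47a>>16)&0xffff = 0xc923  ←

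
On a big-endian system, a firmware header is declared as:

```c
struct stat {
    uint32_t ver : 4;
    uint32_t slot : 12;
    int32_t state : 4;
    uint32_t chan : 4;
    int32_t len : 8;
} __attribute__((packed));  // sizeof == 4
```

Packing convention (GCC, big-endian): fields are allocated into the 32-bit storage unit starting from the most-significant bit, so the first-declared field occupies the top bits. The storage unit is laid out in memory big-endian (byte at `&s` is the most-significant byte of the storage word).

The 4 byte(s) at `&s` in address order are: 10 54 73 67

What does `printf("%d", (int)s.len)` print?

103

[0]=0x10 [1]=0x54 [2]=0x73 [3]=0x67 (big-endian) → word 0x10547367
ver [28+:4] = (word>>28) & 0xf = 1
slot [16+:12] = (word>>16) & 0xfff = 84
state [12+:4] = (word>>12) & 0xf = 7
chan [8+:4] = (word>>8) & 0xf = 3
len [0+:8] = (word>>0) & 0xff = 103  ←
len signed 8b, MSB=0: value = 103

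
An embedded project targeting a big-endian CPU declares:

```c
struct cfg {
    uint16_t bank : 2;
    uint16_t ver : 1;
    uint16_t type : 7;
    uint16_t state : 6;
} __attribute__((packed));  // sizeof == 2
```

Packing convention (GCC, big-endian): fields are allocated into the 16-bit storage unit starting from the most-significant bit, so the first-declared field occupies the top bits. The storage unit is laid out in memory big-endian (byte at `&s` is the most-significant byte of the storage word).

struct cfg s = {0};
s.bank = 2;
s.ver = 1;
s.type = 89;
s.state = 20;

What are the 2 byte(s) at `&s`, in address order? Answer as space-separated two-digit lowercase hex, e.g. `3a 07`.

b6 54

[14+:2] bank=2 & 0x3 = 0x2; word=0x8000
[13+:1] ver=1 & 0x1 = 0x1; word=0xa000
[6+:7] type=89 & 0x7f = 0x59; word=0xb640
[0+:6] state=20 & 0x3f = 0x14; word=0xb654
word = 0xb654 → big-endian bytes:
  [0]=0xb6  [1]=0x54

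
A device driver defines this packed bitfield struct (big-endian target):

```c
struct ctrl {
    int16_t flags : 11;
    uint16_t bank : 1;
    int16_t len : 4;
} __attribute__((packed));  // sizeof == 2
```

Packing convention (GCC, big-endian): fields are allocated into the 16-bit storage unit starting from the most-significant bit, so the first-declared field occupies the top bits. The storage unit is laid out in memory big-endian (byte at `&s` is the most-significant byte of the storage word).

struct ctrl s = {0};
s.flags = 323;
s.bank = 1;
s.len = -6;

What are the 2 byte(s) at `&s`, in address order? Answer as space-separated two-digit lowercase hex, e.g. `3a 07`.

28 7a

flags:11 = 323 → 0x143 << 5 → word 0x2860
bank:1 = 1 → 0x1 << 4 → word 0x2870
len:4 = -6 → 0xa << 0 → word 0x287a
word = 0x287a → big-endian bytes:
  [0]=0x28  [1]=0x7a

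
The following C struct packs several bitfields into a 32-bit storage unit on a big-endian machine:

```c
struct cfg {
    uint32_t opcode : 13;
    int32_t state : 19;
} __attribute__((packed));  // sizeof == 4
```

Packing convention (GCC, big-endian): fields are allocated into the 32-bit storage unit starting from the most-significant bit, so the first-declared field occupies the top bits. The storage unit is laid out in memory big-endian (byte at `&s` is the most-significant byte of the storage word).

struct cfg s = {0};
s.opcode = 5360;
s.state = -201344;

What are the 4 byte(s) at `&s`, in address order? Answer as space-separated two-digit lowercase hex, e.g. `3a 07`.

opcode:13 = 5360 → 0x14f0 << 19 → word 0xa7800000
state:19 = -201344 → 0x4ed80 << 0 → word 0xa784ed80
word = 0xa784ed80 → big-endian bytes:
  [0]=0xa7  [1]=0x84  [2]=0xed  [3]=0x80

a7 84 ed 80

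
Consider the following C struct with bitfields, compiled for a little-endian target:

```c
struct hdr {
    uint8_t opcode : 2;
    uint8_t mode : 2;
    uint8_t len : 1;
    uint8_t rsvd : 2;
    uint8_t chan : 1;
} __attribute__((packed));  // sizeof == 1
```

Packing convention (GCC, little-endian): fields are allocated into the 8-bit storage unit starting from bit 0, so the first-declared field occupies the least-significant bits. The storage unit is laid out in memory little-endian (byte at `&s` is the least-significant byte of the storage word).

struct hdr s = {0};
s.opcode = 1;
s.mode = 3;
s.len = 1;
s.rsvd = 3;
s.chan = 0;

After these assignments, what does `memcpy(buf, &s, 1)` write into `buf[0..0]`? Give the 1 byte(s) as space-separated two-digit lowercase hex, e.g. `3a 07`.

7d

opcode (2b) val=1 bits=0x1 at bit 0: 0x01
mode (2b) val=3 bits=0x3 at bit 2: 0x0d
len (1b) val=1 bits=0x1 at bit 4: 0x1d
rsvd (2b) val=3 bits=0x3 at bit 5: 0x7d
chan (1b) val=0 bits=0x0 at bit 7: 0x7d
word = 0x7d → little-endian bytes:
  [0]=0x7d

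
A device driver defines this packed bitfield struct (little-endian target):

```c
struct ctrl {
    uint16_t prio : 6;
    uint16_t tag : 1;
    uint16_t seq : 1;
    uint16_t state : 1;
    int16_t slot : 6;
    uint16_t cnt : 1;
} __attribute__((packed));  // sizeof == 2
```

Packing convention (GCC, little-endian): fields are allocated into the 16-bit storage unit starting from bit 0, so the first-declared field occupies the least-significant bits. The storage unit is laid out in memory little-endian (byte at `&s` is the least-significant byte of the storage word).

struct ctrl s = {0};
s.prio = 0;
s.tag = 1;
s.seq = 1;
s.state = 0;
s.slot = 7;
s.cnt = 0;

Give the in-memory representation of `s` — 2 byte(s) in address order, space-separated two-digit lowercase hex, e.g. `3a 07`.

prio:6 = 0 → 0x0 << 0 → word 0x0000
tag:1 = 1 → 0x1 << 6 → word 0x0040
seq:1 = 1 → 0x1 << 7 → word 0x00c0
state:1 = 0 → 0x0 << 8 → word 0x00c0
slot:6 = 7 → 0x7 << 9 → word 0x0ec0
cnt:1 = 0 → 0x0 << 15 → word 0x0ec0
word = 0x0ec0 → little-endian bytes:
  [0]=0xc0  [1]=0x0e

c0 0e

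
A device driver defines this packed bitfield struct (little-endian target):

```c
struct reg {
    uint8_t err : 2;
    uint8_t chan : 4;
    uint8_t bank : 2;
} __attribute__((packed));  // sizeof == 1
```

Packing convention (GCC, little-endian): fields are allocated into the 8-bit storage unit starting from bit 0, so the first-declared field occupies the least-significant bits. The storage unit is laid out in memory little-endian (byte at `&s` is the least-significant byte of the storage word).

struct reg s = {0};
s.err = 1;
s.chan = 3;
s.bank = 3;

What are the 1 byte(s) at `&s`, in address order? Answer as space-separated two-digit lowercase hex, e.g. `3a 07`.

err (2b) val=1 bits=0x1 at bit 0: 0x01
chan (4b) val=3 bits=0x3 at bit 2: 0x0d
bank (2b) val=3 bits=0x3 at bit 6: 0xcd
word = 0xcd → little-endian bytes:
  [0]=0xcd

cd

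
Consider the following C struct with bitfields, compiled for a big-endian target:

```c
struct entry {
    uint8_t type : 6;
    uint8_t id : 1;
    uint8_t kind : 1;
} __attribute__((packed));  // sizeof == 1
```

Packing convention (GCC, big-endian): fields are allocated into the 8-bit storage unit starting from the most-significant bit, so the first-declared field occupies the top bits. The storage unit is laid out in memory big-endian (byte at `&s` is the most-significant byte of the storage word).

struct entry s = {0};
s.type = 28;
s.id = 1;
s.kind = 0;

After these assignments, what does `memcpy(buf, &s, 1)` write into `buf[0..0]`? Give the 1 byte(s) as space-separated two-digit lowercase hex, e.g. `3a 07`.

[2+:6] type=28 & 0x3f = 0x1c; word=0x70
[1+:1] id=1 & 0x1 = 0x1; word=0x72
[0+:1] kind=0 & 0x1 = 0x0; word=0x72
word = 0x72 → big-endian bytes:
  [0]=0x72

72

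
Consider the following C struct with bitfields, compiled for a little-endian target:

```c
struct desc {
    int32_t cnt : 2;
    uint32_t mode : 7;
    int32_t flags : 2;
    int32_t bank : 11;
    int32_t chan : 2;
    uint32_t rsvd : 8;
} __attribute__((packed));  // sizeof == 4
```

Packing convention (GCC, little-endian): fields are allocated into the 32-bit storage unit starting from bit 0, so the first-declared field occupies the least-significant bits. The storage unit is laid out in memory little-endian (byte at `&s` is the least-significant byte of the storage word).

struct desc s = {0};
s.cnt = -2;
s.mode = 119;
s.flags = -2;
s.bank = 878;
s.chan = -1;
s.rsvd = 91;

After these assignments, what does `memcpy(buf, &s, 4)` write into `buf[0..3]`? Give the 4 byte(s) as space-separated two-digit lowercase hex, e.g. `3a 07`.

cnt:2 = -2 → 0x2 << 0 → word 0x00000002
mode:7 = 119 → 0x77 << 2 → word 0x000001de
flags:2 = -2 → 0x2 << 9 → word 0x000005de
bank:11 = 878 → 0x36e << 11 → word 0x001b75de
chan:2 = -1 → 0x3 << 22 → word 0x00db75de
rsvd:8 = 91 → 0x5b << 24 → word 0x5bdb75de
word = 0x5bdb75de → little-endian bytes:
  [0]=0xde  [1]=0x75  [2]=0xdb  [3]=0x5b

de 75 db 5b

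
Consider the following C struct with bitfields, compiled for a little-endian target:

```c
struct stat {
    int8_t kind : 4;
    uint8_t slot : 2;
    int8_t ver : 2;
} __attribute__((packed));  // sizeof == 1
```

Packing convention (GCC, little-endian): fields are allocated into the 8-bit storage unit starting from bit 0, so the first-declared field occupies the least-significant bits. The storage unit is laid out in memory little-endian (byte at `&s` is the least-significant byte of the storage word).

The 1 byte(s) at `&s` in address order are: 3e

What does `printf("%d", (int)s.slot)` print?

[0]=0x3e (little-endian) → word 0x3e
kind [0+:4] = (word>>0) & 0xf = 14
slot [4+:2] = (word>>4) & 0x3 = 3  ←
ver [6+:2] = (word>>6) & 0x3 = 0

3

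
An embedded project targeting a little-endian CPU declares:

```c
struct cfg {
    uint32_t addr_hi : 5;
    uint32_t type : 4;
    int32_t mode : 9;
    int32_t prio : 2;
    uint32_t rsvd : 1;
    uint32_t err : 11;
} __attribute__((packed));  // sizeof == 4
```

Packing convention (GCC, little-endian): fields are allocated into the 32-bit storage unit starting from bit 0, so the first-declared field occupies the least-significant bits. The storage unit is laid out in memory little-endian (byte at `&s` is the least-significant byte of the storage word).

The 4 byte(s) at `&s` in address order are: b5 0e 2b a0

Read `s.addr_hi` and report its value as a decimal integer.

21

[0]=0xb5 [1]=0x0e [2]=0x2b [3]=0xa0 (little-endian) → word 0xa02b0eb5
addr_hi [0+:5] = (word>>0) & 0x1f = 21  ←
type [5+:4] = (word>>5) & 0xf = 5
mode [9+:9] = (word>>9) & 0x1ff = 391
prio [18+:2] = (word>>18) & 0x3 = 2
rsvd [20+:1] = (word>>20) & 0x1 = 0
err [21+:11] = (word>>21) & 0x7ff = 1281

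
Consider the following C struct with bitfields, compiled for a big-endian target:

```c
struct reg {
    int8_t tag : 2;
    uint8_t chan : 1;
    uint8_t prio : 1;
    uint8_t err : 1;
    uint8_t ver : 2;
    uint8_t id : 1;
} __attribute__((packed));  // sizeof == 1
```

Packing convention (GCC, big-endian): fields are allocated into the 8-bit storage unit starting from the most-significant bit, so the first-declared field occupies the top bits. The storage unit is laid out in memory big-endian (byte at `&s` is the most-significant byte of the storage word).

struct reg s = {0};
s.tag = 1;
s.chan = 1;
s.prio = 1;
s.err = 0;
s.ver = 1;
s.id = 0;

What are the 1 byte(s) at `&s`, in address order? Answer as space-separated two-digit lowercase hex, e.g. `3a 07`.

72

[6+:2] tag=1 & 0x3 = 0x1; word=0x40
[5+:1] chan=1 & 0x1 = 0x1; word=0x60
[4+:1] prio=1 & 0x1 = 0x1; word=0x70
[3+:1] err=0 & 0x1 = 0x0; word=0x70
[1+:2] ver=1 & 0x3 = 0x1; word=0x72
[0+:1] id=0 & 0x1 = 0x0; word=0x72
word = 0x72 → big-endian bytes:
  [0]=0x72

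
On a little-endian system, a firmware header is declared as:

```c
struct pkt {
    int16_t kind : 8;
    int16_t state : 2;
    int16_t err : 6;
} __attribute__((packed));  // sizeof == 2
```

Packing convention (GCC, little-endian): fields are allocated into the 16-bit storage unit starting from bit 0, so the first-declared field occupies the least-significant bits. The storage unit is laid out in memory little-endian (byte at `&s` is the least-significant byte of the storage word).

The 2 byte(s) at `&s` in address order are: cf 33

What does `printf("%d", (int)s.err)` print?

12

[0]=0xcf [1]=0x33 (little-endian) → word 0x33cf
kind:8 @ bit 0 → (0x33cf>>0)&0xff = 0xcf
state:2 @ bit 8 → (0x33cf>>8)&0x3 = 0x3
err:6 @ bit 10 → (0x33cf>>10)&0x3f = 0xc  ←
err signed 6b, MSB=0: value = 12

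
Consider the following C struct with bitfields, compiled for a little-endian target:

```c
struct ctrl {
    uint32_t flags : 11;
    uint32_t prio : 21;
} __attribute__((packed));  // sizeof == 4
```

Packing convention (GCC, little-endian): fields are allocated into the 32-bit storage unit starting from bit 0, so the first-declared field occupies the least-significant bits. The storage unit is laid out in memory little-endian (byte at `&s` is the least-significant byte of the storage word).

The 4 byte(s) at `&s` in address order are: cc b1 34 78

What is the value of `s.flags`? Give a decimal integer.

460

[0]=0xcc [1]=0xb1 [2]=0x34 [3]=0x78 (little-endian) → word 0x7834b1cc
flags:11 @ bit 0 → (0x7834b1cc>>0)&0x7ff = 0x1cc  ←
prio:21 @ bit 11 → (0x7834b1cc>>11)&0x1fffff = 0xf0696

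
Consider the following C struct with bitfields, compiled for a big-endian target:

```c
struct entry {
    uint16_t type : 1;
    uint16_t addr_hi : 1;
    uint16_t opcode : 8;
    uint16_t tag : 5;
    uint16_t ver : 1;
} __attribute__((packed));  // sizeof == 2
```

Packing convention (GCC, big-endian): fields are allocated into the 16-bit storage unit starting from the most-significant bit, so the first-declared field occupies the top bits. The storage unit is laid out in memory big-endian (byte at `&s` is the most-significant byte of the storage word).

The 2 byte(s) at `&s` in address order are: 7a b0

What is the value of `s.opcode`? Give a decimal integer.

[0]=0x7a [1]=0xb0 (big-endian) → word 0x7ab0
type:1 @ bit 15 → (0x7ab0>>15)&0x1 = 0x0
addr_hi:1 @ bit 14 → (0x7ab0>>14)&0x1 = 0x1
opcode:8 @ bit 6 → (0x7ab0>>6)&0xff = 0xea  ←
tag:5 @ bit 1 → (0x7ab0>>1)&0x1f = 0x18
ver:1 @ bit 0 → (0x7ab0>>0)&0x1 = 0x0

234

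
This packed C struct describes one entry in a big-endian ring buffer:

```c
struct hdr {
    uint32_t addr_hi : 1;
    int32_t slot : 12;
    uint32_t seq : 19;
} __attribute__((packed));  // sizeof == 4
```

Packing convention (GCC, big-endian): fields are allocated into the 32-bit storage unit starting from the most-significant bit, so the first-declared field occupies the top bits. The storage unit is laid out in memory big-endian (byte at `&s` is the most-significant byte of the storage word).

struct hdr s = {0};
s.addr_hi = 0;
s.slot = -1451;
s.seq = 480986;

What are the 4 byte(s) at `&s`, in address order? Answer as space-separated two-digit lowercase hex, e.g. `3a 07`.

addr_hi (1b) val=0 bits=0x0 at bit 31: 0x00000000
slot (12b) val=-1451 bits=0xa55 at bit 19: 0x52a80000
seq (19b) val=480986 bits=0x756da at bit 0: 0x52af56da
word = 0x52af56da → big-endian bytes:
  [0]=0x52  [1]=0xaf  [2]=0x56  [3]=0xda

52 af 56 da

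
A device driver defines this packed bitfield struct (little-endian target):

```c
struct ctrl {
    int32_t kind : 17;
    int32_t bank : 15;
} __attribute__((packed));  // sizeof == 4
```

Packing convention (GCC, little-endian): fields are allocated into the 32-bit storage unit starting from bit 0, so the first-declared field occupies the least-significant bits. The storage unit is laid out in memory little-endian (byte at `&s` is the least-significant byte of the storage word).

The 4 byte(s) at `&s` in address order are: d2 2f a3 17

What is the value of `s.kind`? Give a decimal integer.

[0]=0xd2 [1]=0x2f [2]=0xa3 [3]=0x17 (little-endian) → word 0x17a32fd2
kind [0+:17] = (word>>0) & 0x1ffff = 77778  ←
bank [17+:15] = (word>>17) & 0x7fff = 3025
kind signed 17b, MSB=1: 77778 - 131072 = -53294

-53294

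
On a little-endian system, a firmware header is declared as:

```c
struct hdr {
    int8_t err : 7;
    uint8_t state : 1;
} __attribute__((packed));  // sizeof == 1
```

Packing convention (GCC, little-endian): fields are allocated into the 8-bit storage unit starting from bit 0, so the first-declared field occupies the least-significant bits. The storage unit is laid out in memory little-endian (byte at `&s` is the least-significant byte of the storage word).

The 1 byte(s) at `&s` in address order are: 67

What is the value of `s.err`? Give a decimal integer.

-25

[0]=0x67 (little-endian) → word 0x67
err:7 @ bit 0 → (0x67>>0)&0x7f = 0x67  ←
state:1 @ bit 7 → (0x67>>7)&0x1 = 0x0
err signed 7b, MSB=1: 103 - 128 = -25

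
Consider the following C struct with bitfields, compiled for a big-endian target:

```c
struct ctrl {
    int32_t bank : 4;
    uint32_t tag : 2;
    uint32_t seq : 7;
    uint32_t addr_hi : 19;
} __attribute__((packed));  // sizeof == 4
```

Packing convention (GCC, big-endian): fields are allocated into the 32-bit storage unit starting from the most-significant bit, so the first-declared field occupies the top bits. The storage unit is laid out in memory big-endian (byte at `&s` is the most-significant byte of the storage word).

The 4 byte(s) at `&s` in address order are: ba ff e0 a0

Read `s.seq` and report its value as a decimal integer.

95

[0]=0xba [1]=0xff [2]=0xe0 [3]=0xa0 (big-endian) → word 0xbaffe0a0
bank [28+:4] = (word>>28) & 0xf = 11
tag [26+:2] = (word>>26) & 0x3 = 2
seq [19+:7] = (word>>19) & 0x7f = 95  ←
addr_hi [0+:19] = (word>>0) & 0x7ffff = 516256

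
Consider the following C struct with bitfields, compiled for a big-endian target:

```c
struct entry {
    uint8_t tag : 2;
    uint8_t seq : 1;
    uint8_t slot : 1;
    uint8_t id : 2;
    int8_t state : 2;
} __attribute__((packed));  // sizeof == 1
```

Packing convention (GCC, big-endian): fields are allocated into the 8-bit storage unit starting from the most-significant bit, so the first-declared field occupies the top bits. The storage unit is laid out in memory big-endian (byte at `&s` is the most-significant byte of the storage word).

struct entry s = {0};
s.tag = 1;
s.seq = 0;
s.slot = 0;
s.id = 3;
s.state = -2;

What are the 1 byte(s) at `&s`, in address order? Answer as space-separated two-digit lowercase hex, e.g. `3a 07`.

tag:2 = 1 → 0x1 << 6 → word 0x40
seq:1 = 0 → 0x0 << 5 → word 0x40
slot:1 = 0 → 0x0 << 4 → word 0x40
id:2 = 3 → 0x3 << 2 → word 0x4c
state:2 = -2 → 0x2 << 0 → word 0x4e
word = 0x4e → big-endian bytes:
  [0]=0x4e

4e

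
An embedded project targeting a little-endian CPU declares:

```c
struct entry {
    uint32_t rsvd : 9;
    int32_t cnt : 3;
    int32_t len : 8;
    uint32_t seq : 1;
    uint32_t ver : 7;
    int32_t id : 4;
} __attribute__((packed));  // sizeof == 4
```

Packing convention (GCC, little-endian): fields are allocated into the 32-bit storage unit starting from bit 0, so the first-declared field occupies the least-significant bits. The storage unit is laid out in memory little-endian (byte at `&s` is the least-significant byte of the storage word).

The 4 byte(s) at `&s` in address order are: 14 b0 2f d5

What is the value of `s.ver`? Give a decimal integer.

41

[0]=0x14 [1]=0xb0 [2]=0x2f [3]=0xd5 (little-endian) → word 0xd52fb014
rsvd [0+:9] = (word>>0) & 0x1ff = 20
cnt [9+:3] = (word>>9) & 0x7 = 0
len [12+:8] = (word>>12) & 0xff = 251
seq [20+:1] = (word>>20) & 0x1 = 0
ver [21+:7] = (word>>21) & 0x7f = 41  ←
id [28+:4] = (word>>28) & 0xf = 13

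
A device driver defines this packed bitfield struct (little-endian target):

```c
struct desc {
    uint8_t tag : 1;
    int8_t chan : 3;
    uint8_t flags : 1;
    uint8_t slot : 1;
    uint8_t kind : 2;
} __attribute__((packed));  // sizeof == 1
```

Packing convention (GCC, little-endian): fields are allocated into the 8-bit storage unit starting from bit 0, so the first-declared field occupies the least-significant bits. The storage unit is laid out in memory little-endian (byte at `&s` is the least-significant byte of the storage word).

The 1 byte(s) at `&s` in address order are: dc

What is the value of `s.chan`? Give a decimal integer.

-2

[0]=0xdc (little-endian) → word 0xdc
tag:1 @ bit 0 → (0xdc>>0)&0x1 = 0x0
chan:3 @ bit 1 → (0xdc>>1)&0x7 = 0x6  ←
flags:1 @ bit 4 → (0xdc>>4)&0x1 = 0x1
slot:1 @ bit 5 → (0xdc>>5)&0x1 = 0x0
kind:2 @ bit 6 → (0xdc>>6)&0x3 = 0x3
chan signed 3b, MSB=1: 6 - 8 = -2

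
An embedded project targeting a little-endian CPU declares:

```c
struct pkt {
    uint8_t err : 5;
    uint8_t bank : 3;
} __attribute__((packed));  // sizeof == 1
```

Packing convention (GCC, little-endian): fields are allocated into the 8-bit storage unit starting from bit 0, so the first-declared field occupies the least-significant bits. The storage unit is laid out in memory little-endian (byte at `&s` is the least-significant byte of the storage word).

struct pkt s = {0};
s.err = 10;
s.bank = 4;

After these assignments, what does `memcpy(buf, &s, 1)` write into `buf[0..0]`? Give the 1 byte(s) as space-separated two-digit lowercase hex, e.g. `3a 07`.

8a

[0+:5] err=10 & 0x1f = 0xa; word=0x0a
[5+:3] bank=4 & 0x7 = 0x4; word=0x8a
word = 0x8a → little-endian bytes:
  [0]=0x8a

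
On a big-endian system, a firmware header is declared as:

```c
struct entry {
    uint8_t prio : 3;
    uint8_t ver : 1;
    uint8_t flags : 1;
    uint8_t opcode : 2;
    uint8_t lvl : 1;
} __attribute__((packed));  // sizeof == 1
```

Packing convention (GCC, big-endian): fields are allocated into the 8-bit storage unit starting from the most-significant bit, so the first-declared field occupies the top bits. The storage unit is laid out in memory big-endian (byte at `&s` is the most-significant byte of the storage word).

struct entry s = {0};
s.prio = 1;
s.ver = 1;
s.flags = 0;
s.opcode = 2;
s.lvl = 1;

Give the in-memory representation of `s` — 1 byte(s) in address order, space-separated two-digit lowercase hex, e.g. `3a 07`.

35

prio (3b) val=1 bits=0x1 at bit 5: 0x20
ver (1b) val=1 bits=0x1 at bit 4: 0x30
flags (1b) val=0 bits=0x0 at bit 3: 0x30
opcode (2b) val=2 bits=0x2 at bit 1: 0x34
lvl (1b) val=1 bits=0x1 at bit 0: 0x35
word = 0x35 → big-endian bytes:
  [0]=0x35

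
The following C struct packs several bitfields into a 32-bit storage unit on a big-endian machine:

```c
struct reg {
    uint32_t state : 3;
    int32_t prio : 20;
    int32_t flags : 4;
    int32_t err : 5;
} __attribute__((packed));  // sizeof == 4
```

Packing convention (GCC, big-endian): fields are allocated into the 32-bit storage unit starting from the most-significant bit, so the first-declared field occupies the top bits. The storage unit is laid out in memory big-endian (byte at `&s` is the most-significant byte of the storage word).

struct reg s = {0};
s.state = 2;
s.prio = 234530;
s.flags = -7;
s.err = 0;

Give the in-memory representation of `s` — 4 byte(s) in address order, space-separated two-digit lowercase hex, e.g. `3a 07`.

state:3 = 2 → 0x2 << 29 → word 0x40000000
prio:20 = 234530 → 0x39422 << 9 → word 0x47284400
flags:4 = -7 → 0x9 << 5 → word 0x47284520
err:5 = 0 → 0x0 << 0 → word 0x47284520
word = 0x47284520 → big-endian bytes:
  [0]=0x47  [1]=0x28  [2]=0x45  [3]=0x20

47 28 45 20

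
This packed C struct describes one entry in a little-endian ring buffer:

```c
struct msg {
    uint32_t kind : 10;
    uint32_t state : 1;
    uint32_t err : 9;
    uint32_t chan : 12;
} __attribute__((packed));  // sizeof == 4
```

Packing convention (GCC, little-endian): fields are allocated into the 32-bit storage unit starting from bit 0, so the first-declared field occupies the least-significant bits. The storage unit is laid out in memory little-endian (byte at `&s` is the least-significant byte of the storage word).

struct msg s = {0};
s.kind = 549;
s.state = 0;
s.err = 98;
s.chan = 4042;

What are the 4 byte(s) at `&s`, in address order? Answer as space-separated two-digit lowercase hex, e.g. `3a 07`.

25 12 a3 fc

kind (10b) val=549 bits=0x225 at bit 0: 0x00000225
state (1b) val=0 bits=0x0 at bit 10: 0x00000225
err (9b) val=98 bits=0x62 at bit 11: 0x00031225
chan (12b) val=4042 bits=0xfca at bit 20: 0xfca31225
word = 0xfca31225 → little-endian bytes:
  [0]=0x25  [1]=0x12  [2]=0xa3  [3]=0xfc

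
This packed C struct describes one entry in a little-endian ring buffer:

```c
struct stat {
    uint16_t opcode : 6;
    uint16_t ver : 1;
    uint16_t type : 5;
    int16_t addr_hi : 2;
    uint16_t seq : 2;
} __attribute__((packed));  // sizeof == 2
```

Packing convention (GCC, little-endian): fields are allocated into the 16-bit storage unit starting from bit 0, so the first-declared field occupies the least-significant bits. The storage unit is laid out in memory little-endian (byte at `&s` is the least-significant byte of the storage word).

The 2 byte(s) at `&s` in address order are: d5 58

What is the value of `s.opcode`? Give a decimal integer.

21

[0]=0xd5 [1]=0x58 (little-endian) → word 0x58d5
opcode [0+:6] = (word>>0) & 0x3f = 21  ←
ver [6+:1] = (word>>6) & 0x1 = 1
type [7+:5] = (word>>7) & 0x1f = 17
addr_hi [12+:2] = (word>>12) & 0x3 = 1
seq [14+:2] = (word>>14) & 0x3 = 1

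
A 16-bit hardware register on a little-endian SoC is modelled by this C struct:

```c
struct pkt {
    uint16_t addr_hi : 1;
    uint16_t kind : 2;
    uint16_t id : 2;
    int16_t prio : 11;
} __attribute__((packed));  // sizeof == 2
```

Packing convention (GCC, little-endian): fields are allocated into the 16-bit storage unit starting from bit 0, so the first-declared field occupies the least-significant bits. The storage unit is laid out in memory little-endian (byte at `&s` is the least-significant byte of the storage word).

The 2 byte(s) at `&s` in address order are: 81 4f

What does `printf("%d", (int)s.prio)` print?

636

[0]=0x81 [1]=0x4f (little-endian) → word 0x4f81
addr_hi [0+:1] = (word>>0) & 0x1 = 1
kind [1+:2] = (word>>1) & 0x3 = 0
id [3+:2] = (word>>3) & 0x3 = 0
prio [5+:11] = (word>>5) & 0x7ff = 636  ←
prio signed 11b, MSB=0: value = 636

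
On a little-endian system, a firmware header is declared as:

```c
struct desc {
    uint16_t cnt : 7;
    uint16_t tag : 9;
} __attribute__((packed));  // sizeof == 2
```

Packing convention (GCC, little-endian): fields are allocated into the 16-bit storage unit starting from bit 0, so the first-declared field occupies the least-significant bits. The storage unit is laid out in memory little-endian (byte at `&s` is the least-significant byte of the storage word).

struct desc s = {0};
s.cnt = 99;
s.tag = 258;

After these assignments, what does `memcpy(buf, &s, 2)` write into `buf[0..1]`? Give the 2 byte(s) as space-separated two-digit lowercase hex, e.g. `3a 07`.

63 81

[0+:7] cnt=99 & 0x7f = 0x63; word=0x0063
[7+:9] tag=258 & 0x1ff = 0x102; word=0x8163
word = 0x8163 → little-endian bytes:
  [0]=0x63  [1]=0x81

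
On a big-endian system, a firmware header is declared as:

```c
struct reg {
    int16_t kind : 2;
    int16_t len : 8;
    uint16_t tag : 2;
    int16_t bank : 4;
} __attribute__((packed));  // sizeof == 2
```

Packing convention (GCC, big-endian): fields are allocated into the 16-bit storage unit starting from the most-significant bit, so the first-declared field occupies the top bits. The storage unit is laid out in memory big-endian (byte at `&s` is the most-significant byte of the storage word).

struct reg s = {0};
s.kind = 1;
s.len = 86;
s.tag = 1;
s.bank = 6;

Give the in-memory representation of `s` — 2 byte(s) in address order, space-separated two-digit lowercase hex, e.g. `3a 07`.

55 96

[14+:2] kind=1 & 0x3 = 0x1; word=0x4000
[6+:8] len=86 & 0xff = 0x56; word=0x5580
[4+:2] tag=1 & 0x3 = 0x1; word=0x5590
[0+:4] bank=6 & 0xf = 0x6; word=0x5596
word = 0x5596 → big-endian bytes:
  [0]=0x55  [1]=0x96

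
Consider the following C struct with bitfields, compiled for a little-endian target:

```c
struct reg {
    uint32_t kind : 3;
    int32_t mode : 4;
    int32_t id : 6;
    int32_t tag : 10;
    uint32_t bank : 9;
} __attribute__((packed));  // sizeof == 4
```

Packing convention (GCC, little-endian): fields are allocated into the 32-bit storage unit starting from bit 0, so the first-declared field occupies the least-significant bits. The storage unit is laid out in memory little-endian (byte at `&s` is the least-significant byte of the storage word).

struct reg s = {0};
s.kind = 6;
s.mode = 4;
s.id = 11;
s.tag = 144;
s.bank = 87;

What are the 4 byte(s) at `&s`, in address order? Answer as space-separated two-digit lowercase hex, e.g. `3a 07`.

a6 05 92 2b

kind (3b) val=6 bits=0x6 at bit 0: 0x00000006
mode (4b) val=4 bits=0x4 at bit 3: 0x00000026
id (6b) val=11 bits=0xb at bit 7: 0x000005a6
tag (10b) val=144 bits=0x90 at bit 13: 0x001205a6
bank (9b) val=87 bits=0x57 at bit 23: 0x2b9205a6
word = 0x2b9205a6 → little-endian bytes:
  [0]=0xa6  [1]=0x05  [2]=0x92  [3]=0x2b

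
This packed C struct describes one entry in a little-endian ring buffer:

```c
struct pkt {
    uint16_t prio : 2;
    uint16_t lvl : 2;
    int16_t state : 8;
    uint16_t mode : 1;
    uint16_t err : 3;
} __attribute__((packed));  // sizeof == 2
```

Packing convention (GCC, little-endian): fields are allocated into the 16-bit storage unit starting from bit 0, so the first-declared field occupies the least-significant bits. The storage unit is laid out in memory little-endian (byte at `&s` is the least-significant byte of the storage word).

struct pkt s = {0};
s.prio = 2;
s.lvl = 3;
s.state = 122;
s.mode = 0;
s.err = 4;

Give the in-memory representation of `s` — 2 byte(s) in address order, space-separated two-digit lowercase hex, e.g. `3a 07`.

prio (2b) val=2 bits=0x2 at bit 0: 0x0002
lvl (2b) val=3 bits=0x3 at bit 2: 0x000e
state (8b) val=122 bits=0x7a at bit 4: 0x07ae
mode (1b) val=0 bits=0x0 at bit 12: 0x07ae
err (3b) val=4 bits=0x4 at bit 13: 0x87ae
word = 0x87ae → little-endian bytes:
  [0]=0xae  [1]=0x87

ae 87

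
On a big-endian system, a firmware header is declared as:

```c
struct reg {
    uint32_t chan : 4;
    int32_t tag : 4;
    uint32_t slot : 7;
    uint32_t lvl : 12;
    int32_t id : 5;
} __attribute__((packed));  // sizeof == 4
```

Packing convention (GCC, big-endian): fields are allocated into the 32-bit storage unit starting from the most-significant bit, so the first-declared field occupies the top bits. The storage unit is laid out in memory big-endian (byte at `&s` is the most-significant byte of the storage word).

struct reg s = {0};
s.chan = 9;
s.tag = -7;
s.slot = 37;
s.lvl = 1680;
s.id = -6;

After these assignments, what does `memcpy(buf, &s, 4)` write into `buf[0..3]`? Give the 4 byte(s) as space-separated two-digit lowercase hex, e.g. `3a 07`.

99 4a d2 1a

chan (4b) val=9 bits=0x9 at bit 28: 0x90000000
tag (4b) val=-7 bits=0x9 at bit 24: 0x99000000
slot (7b) val=37 bits=0x25 at bit 17: 0x994a0000
lvl (12b) val=1680 bits=0x690 at bit 5: 0x994ad200
id (5b) val=-6 bits=0x1a at bit 0: 0x994ad21a
word = 0x994ad21a → big-endian bytes:
  [0]=0x99  [1]=0x4a  [2]=0xd2  [3]=0x1a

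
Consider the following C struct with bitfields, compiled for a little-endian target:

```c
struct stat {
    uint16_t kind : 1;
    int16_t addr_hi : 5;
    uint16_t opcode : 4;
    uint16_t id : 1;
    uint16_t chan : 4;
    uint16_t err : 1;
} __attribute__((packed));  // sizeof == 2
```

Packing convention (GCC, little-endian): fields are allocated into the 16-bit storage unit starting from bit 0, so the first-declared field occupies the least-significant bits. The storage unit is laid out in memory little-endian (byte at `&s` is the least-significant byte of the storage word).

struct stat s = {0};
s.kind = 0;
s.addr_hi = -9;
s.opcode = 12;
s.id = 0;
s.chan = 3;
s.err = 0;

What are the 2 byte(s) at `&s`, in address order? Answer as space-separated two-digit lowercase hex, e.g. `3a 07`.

2e 1b

kind:1 = 0 → 0x0 << 0 → word 0x0000
addr_hi:5 = -9 → 0x17 << 1 → word 0x002e
opcode:4 = 12 → 0xc << 6 → word 0x032e
id:1 = 0 → 0x0 << 10 → word 0x032e
chan:4 = 3 → 0x3 << 11 → word 0x1b2e
err:1 = 0 → 0x0 << 15 → word 0x1b2e
word = 0x1b2e → little-endian bytes:
  [0]=0x2e  [1]=0x1b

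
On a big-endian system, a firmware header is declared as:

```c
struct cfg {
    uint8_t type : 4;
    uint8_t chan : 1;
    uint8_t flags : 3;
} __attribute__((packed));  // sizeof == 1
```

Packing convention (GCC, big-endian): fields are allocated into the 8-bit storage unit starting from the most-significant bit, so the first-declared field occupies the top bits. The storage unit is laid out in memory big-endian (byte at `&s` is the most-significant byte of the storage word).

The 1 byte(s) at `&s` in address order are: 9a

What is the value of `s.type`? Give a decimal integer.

9

[0]=0x9a (big-endian) → word 0x9a
type:4 @ bit 4 → (0x9a>>4)&0xf = 0x9  ←
chan:1 @ bit 3 → (0x9a>>3)&0x1 = 0x1
flags:3 @ bit 0 → (0x9a>>0)&0x7 = 0x2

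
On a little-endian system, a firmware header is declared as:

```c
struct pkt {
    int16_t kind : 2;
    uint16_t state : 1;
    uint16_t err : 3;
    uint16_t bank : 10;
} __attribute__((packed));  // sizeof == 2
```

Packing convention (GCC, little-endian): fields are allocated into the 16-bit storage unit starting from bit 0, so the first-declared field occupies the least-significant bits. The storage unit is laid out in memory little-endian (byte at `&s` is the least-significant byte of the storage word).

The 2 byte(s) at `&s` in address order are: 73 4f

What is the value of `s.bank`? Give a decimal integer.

[0]=0x73 [1]=0x4f (little-endian) → word 0x4f73
kind [0+:2] = (word>>0) & 0x3 = 3
state [2+:1] = (word>>2) & 0x1 = 0
err [3+:3] = (word>>3) & 0x7 = 6
bank [6+:10] = (word>>6) & 0x3ff = 317  ←

317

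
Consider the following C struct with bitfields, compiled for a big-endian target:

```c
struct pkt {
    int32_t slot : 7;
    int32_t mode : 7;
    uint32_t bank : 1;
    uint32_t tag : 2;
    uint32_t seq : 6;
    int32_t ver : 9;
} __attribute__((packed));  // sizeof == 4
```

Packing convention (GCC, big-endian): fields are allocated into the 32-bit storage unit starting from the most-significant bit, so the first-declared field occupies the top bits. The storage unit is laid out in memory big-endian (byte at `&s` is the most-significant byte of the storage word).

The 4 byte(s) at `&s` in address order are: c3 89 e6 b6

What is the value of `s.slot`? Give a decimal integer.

[0]=0xc3 [1]=0x89 [2]=0xe6 [3]=0xb6 (big-endian) → word 0xc389e6b6
slot [25+:7] = (word>>25) & 0x7f = 97  ←
mode [18+:7] = (word>>18) & 0x7f = 98
bank [17+:1] = (word>>17) & 0x1 = 0
tag [15+:2] = (word>>15) & 0x3 = 3
seq [9+:6] = (word>>9) & 0x3f = 51
ver [0+:9] = (word>>0) & 0x1ff = 182
slot signed 7b, MSB=1: 97 - 128 = -31

-31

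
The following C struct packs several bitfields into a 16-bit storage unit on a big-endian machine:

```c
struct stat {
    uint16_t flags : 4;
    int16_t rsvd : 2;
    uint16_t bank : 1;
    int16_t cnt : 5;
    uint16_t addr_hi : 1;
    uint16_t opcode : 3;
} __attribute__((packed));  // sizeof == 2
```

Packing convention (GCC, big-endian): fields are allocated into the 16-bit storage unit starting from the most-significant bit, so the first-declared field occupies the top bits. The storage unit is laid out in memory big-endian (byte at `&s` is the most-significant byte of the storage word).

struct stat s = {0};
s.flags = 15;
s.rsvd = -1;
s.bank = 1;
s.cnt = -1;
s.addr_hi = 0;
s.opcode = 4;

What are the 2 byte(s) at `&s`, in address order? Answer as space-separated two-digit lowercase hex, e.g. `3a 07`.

flags:4 = 15 → 0xf << 12 → word 0xf000
rsvd:2 = -1 → 0x3 << 10 → word 0xfc00
bank:1 = 1 → 0x1 << 9 → word 0xfe00
cnt:5 = -1 → 0x1f << 4 → word 0xfff0
addr_hi:1 = 0 → 0x0 << 3 → word 0xfff0
opcode:3 = 4 → 0x4 << 0 → word 0xfff4
word = 0xfff4 → big-endian bytes:
  [0]=0xff  [1]=0xf4

ff f4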